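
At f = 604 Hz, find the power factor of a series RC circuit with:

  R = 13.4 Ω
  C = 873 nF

Step 1 — Angular frequency: ω = 2π·f = 2π·604 = 3795 rad/s.
Step 2 — Component impedances:
  R: Z = R = 13.4 Ω
  C: Z = 1/(jωC) = -j/(ω·C) = 0 - j301.8 Ω
Step 3 — Series combination: Z_total = R + C = 13.4 - j301.8 Ω = 302.1∠-87.5° Ω.
Step 4 — Power factor: PF = cos(φ) = Re(Z)/|Z| = 13.4/302.13 = 0.04435.
Step 5 — Type: Im(Z) = -301.8 ⇒ leading (phase φ = -87.5°).

PF = 0.04435 (leading, φ = -87.5°)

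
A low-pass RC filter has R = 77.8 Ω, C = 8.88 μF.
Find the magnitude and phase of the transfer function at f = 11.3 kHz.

Step 1 — Angular frequency: ω = 2π·1.13e+04 = 7.1e+04 rad/s.
Step 2 — Transfer function: H(jω) = 1/(1 + jωRC).
Step 3 — Denominator: 1 + jωRC = 1 + j·7.1e+04·77.8·8.88e-06 = 1 + j49.05.
Step 4 — H = 0.0004154 - j0.02038.
Step 5 — Magnitude: |H| = 0.02038 (-33.8 dB); phase: φ = -88.8°.

|H| = 0.02038 (-33.8 dB), φ = -88.8°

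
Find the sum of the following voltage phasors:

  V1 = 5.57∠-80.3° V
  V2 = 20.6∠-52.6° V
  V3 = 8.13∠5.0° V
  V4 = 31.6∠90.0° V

Step 1 — Convert each phasor to rectangular form:
  V1 = 5.57·(cos(-80.3°) + j·sin(-80.3°)) = 0.9385 - j5.49 V
  V2 = 20.6·(cos(-52.6°) + j·sin(-52.6°)) = 12.51 - j16.36 V
  V3 = 8.13·(cos(5.0°) + j·sin(5.0°)) = 8.099 + j0.7086 V
  V4 = 31.6·(cos(90.0°) + j·sin(90.0°)) = 0 + j31.6 V
Step 2 — Sum components: V_total = 21.55 + j10.45 V.
Step 3 — Convert to polar: |V_total| = 23.95 V, ∠V_total = 25.9°.

V_total = 23.95∠25.9° V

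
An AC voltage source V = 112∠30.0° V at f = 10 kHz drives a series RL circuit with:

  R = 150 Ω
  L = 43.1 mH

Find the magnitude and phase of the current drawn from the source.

Step 1 — Angular frequency: ω = 2π·f = 2π·1e+04 = 6.283e+04 rad/s.
Step 2 — Component impedances:
  R: Z = R = 150 Ω
  L: Z = jωL = j·6.283e+04·0.0431 = 0 + j2708 Ω
Step 3 — Series combination: Z_total = R + L = 150 + j2708 Ω = 2712∠86.8° Ω.
Step 4 — Source phasor: V = 112∠30.0° V = 96.99 + j56 V.
Step 5 — Ohm's law: I = V / Z_total = (96.99 + j56) / (150 + j2708) = 0.02259 - j0.03457 A.
Step 6 — Convert to polar: |I| = 0.04129 A, ∠I = -56.8°.

I = 0.04129∠-56.8° A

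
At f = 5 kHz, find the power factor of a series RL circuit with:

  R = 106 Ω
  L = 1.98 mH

Step 1 — Angular frequency: ω = 2π·f = 2π·5000 = 3.142e+04 rad/s.
Step 2 — Component impedances:
  R: Z = R = 106 Ω
  L: Z = jωL = j·3.142e+04·0.00198 = 0 + j62.2 Ω
Step 3 — Series combination: Z_total = R + L = 106 + j62.2 Ω = 122.9∠30.4° Ω.
Step 4 — Power factor: PF = cos(φ) = Re(Z)/|Z| = 106/122.9 = 0.8625.
Step 5 — Type: Im(Z) = 62.2 ⇒ lagging (phase φ = 30.4°).

PF = 0.8625 (lagging, φ = 30.4°)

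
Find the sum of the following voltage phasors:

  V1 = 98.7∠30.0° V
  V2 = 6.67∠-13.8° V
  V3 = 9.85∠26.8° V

Step 1 — Convert each phasor to rectangular form:
  V1 = 98.7·(cos(30.0°) + j·sin(30.0°)) = 85.48 + j49.35 V
  V2 = 6.67·(cos(-13.8°) + j·sin(-13.8°)) = 6.477 - j1.591 V
  V3 = 9.85·(cos(26.8°) + j·sin(26.8°)) = 8.792 + j4.441 V
Step 2 — Sum components: V_total = 100.7 + j52.2 V.
Step 3 — Convert to polar: |V_total| = 113.5 V, ∠V_total = 27.4°.

V_total = 113.5∠27.4° V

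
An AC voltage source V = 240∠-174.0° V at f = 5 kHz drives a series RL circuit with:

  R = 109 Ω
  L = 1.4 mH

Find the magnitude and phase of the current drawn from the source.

Step 1 — Angular frequency: ω = 2π·f = 2π·5000 = 3.142e+04 rad/s.
Step 2 — Component impedances:
  R: Z = R = 109 Ω
  L: Z = jωL = j·3.142e+04·0.0014 = 0 + j43.98 Ω
Step 3 — Series combination: Z_total = R + L = 109 + j43.98 Ω = 117.5∠22.0° Ω.
Step 4 — Source phasor: V = 240∠-174.0° V = -238.7 - j25.09 V.
Step 5 — Ohm's law: I = V / Z_total = (-238.7 - j25.09) / (109 + j43.98) = -1.963 + j0.5619 A.
Step 6 — Convert to polar: |I| = 2.042 A, ∠I = 164.0°.

I = 2.042∠164.0° A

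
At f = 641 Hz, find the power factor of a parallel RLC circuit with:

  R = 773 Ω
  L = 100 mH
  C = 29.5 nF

Step 1 — Angular frequency: ω = 2π·f = 2π·641 = 4028 rad/s.
Step 2 — Component impedances:
  R: Z = R = 773 Ω
  L: Z = jωL = j·4028·0.1 = 0 + j402.8 Ω
  C: Z = 1/(jωC) = -j/(ω·C) = 0 - j8417 Ω
Step 3 — Parallel combination: 1/Z_total = 1/R + 1/L + 1/C; Z_total = 178.1 + j325.5 Ω = 371.1∠61.3° Ω.
Step 4 — Power factor: PF = cos(φ) = Re(Z)/|Z| = 178.13/371.07 = 0.48.
Step 5 — Type: Im(Z) = 325.5 ⇒ lagging (phase φ = 61.3°).

PF = 0.48 (lagging, φ = 61.3°)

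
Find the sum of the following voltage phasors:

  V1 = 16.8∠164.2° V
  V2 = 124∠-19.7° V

Step 1 — Convert each phasor to rectangular form:
  V1 = 16.8·(cos(164.2°) + j·sin(164.2°)) = -16.17 + j4.574 V
  V2 = 124·(cos(-19.7°) + j·sin(-19.7°)) = 116.7 - j41.8 V
Step 2 — Sum components: V_total = 100.6 - j37.23 V.
Step 3 — Convert to polar: |V_total| = 107.2 V, ∠V_total = -20.3°.

V_total = 107.2∠-20.3° V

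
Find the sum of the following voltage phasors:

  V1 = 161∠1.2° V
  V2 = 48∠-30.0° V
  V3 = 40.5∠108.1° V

Step 1 — Convert each phasor to rectangular form:
  V1 = 161·(cos(1.2°) + j·sin(1.2°)) = 161 + j3.372 V
  V2 = 48·(cos(-30.0°) + j·sin(-30.0°)) = 41.57 - j24 V
  V3 = 40.5·(cos(108.1°) + j·sin(108.1°)) = -12.58 + j38.5 V
Step 2 — Sum components: V_total = 190 + j17.87 V.
Step 3 — Convert to polar: |V_total| = 190.8 V, ∠V_total = 5.4°.

V_total = 190.8∠5.4° V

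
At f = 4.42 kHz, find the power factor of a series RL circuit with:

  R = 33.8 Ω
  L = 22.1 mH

Step 1 — Angular frequency: ω = 2π·f = 2π·4420 = 2.777e+04 rad/s.
Step 2 — Component impedances:
  R: Z = R = 33.8 Ω
  L: Z = jωL = j·2.777e+04·0.0221 = 0 + j613.8 Ω
Step 3 — Series combination: Z_total = R + L = 33.8 + j613.8 Ω = 614.7∠86.8° Ω.
Step 4 — Power factor: PF = cos(φ) = Re(Z)/|Z| = 33.8/614.7 = 0.05499.
Step 5 — Type: Im(Z) = 613.8 ⇒ lagging (phase φ = 86.8°).

PF = 0.05499 (lagging, φ = 86.8°)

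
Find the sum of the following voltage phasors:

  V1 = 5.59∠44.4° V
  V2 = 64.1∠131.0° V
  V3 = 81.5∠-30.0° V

Step 1 — Convert each phasor to rectangular form:
  V1 = 5.59·(cos(44.4°) + j·sin(44.4°)) = 3.994 + j3.911 V
  V2 = 64.1·(cos(131.0°) + j·sin(131.0°)) = -42.05 + j48.38 V
  V3 = 81.5·(cos(-30.0°) + j·sin(-30.0°)) = 70.58 - j40.75 V
Step 2 — Sum components: V_total = 32.52 + j11.54 V.
Step 3 — Convert to polar: |V_total| = 34.51 V, ∠V_total = 19.5°.

V_total = 34.51∠19.5° V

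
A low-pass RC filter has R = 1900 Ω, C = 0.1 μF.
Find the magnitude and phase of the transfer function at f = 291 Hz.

Step 1 — Angular frequency: ω = 2π·291 = 1828 rad/s.
Step 2 — Transfer function: H(jω) = 1/(1 + jωRC).
Step 3 — Denominator: 1 + jωRC = 1 + j·1828·1900·1e-07 = 1 + j0.3474.
Step 4 — H = 0.8923 - j0.31.
Step 5 — Magnitude: |H| = 0.9446 (-0.5 dB); phase: φ = -19.2°.

|H| = 0.9446 (-0.5 dB), φ = -19.2°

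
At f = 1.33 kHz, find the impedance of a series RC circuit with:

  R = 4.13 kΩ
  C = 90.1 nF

Step 1 — Angular frequency: ω = 2π·f = 2π·1330 = 8357 rad/s.
Step 2 — Component impedances:
  R: Z = R = 4130 Ω
  C: Z = 1/(jωC) = -j/(ω·C) = 0 - j1328 Ω
Step 3 — Series combination: Z_total = R + C = 4130 - j1328 Ω = 4338∠-17.8° Ω.

Z = 4130 - j1328 Ω = 4338∠-17.8° Ω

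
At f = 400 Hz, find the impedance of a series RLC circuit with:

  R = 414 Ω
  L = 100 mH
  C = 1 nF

Step 1 — Angular frequency: ω = 2π·f = 2π·400 = 2513 rad/s.
Step 2 — Component impedances:
  R: Z = R = 414 Ω
  L: Z = jωL = j·2513·0.1 = 0 + j251.3 Ω
  C: Z = 1/(jωC) = -j/(ω·C) = 0 - j3.979e+05 Ω
Step 3 — Series combination: Z_total = R + L + C = 414 - j3.976e+05 Ω = 3.976e+05∠-89.9° Ω.

Z = 414 - j3.976e+05 Ω = 3.976e+05∠-89.9° Ω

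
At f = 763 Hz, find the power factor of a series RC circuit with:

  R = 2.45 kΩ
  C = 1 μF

Step 1 — Angular frequency: ω = 2π·f = 2π·763 = 4794 rad/s.
Step 2 — Component impedances:
  R: Z = R = 2450 Ω
  C: Z = 1/(jωC) = -j/(ω·C) = 0 - j208.6 Ω
Step 3 — Series combination: Z_total = R + C = 2450 - j208.6 Ω = 2459∠-4.9° Ω.
Step 4 — Power factor: PF = cos(φ) = Re(Z)/|Z| = 2450/2458.9 = 0.9964.
Step 5 — Type: Im(Z) = -208.6 ⇒ leading (phase φ = -4.9°).

PF = 0.9964 (leading, φ = -4.9°)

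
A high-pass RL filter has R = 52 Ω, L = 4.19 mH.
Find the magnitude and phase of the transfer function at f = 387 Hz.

Step 1 — Angular frequency: ω = 2π·387 = 2432 rad/s.
Step 2 — Transfer function: H(jω) = jωL/(R + jωL).
Step 3 — Numerator jωL = j·10.19; denominator R + jωL = 52 + j10.19.
Step 4 — H = 0.03697 + j0.1887.
Step 5 — Magnitude: |H| = 0.1923 (-14.3 dB); phase: φ = 78.9°.

|H| = 0.1923 (-14.3 dB), φ = 78.9°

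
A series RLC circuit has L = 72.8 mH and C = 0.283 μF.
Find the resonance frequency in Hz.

Step 1 — Resonance condition Im(Z)=0 gives ω₀ = 1/√(LC).
Step 2 — ω₀ = 1/√(0.0728·2.83e-07) = 6967 rad/s.
Step 3 — f₀ = ω₀/(2π) = 1109 Hz.

f₀ = 1109 Hz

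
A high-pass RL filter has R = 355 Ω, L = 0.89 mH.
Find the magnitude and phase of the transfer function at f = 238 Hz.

Step 1 — Angular frequency: ω = 2π·238 = 1495 rad/s.
Step 2 — Transfer function: H(jω) = jωL/(R + jωL).
Step 3 — Numerator jωL = j·1.331; denominator R + jωL = 355 + j1.331.
Step 4 — H = 1.406e-05 + j0.003749.
Step 5 — Magnitude: |H| = 0.003749 (-48.5 dB); phase: φ = 89.8°.

|H| = 0.003749 (-48.5 dB), φ = 89.8°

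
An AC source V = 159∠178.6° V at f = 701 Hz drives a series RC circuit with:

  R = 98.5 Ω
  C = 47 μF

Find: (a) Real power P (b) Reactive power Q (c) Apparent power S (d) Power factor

Step 1 — Angular frequency: ω = 2π·f = 2π·701 = 4405 rad/s.
Step 2 — Component impedances:
  R: Z = R = 98.5 Ω
  C: Z = 1/(jωC) = -j/(ω·C) = 0 - j4.831 Ω
Step 3 — Series combination: Z_total = R + C = 98.5 - j4.831 Ω = 98.62∠-2.8° Ω.
Step 4 — Source phasor: V = 159∠178.6° V = -159 + j3.885 V.
Step 5 — Current: I = V / Z = -1.612 - j0.03961 A = 1.612∠-178.6° A.
Step 6 — Complex power: S = V·I* = 256 - j12.56 VA.
Step 7 — Real power: P = Re(S) = 256 W.
Step 8 — Reactive power: Q = Im(S) = -12.56 VAR.
Step 9 — Apparent power: |S| = 256.4 VA.
Step 10 — Power factor: PF = P/|S| = 0.9988 (leading).

(a) P = 256 W  (b) Q = -12.56 VAR  (c) S = 256.4 VA  (d) PF = 0.9988 (leading)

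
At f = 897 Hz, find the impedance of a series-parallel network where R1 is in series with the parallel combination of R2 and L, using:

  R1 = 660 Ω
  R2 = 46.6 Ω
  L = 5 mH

Step 1 — Angular frequency: ω = 2π·f = 2π·897 = 5636 rad/s.
Step 2 — Component impedances:
  R1: Z = R = 660 Ω
  R2: Z = R = 46.6 Ω
  L: Z = jωL = j·5636·0.005 = 0 + j28.18 Ω
Step 3 — Parallel branch: R2 || L = 1/(1/R2 + 1/L) = 12.48 + j20.63 Ω.
Step 4 — Series with R1: Z_total = R1 + (R2 || L) = 672.5 + j20.63 Ω = 672.8∠1.8° Ω.

Z = 672.5 + j20.63 Ω = 672.8∠1.8° Ω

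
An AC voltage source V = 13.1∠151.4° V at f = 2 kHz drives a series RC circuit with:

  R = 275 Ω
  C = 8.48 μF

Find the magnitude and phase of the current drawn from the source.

Step 1 — Angular frequency: ω = 2π·f = 2π·2000 = 1.257e+04 rad/s.
Step 2 — Component impedances:
  R: Z = R = 275 Ω
  C: Z = 1/(jωC) = -j/(ω·C) = 0 - j9.384 Ω
Step 3 — Series combination: Z_total = R + C = 275 - j9.384 Ω = 275.2∠-2.0° Ω.
Step 4 — Source phasor: V = 13.1∠151.4° V = -11.5 + j6.271 V.
Step 5 — Ohm's law: I = V / Z_total = (-11.5 + j6.271) / (275 - j9.384) = -0.04255 + j0.02135 A.
Step 6 — Convert to polar: |I| = 0.04761 A, ∠I = 153.4°.

I = 0.04761∠153.4° A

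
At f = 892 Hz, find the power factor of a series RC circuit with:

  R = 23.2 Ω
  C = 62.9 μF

Step 1 — Angular frequency: ω = 2π·f = 2π·892 = 5605 rad/s.
Step 2 — Component impedances:
  R: Z = R = 23.2 Ω
  C: Z = 1/(jωC) = -j/(ω·C) = 0 - j2.837 Ω
Step 3 — Series combination: Z_total = R + C = 23.2 - j2.837 Ω = 23.37∠-7.0° Ω.
Step 4 — Power factor: PF = cos(φ) = Re(Z)/|Z| = 23.2/23.373 = 0.9926.
Step 5 — Type: Im(Z) = -2.837 ⇒ leading (phase φ = -7.0°).

PF = 0.9926 (leading, φ = -7.0°)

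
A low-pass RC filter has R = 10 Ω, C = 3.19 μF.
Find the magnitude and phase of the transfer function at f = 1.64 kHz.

Step 1 — Angular frequency: ω = 2π·1640 = 1.03e+04 rad/s.
Step 2 — Transfer function: H(jω) = 1/(1 + jωRC).
Step 3 — Denominator: 1 + jωRC = 1 + j·1.03e+04·10·3.19e-06 = 1 + j0.3287.
Step 4 — H = 0.9025 - j0.2967.
Step 5 — Magnitude: |H| = 0.95 (-0.4 dB); phase: φ = -18.2°.

|H| = 0.95 (-0.4 dB), φ = -18.2°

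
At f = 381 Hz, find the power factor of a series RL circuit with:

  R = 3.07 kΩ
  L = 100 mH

Step 1 — Angular frequency: ω = 2π·f = 2π·381 = 2394 rad/s.
Step 2 — Component impedances:
  R: Z = R = 3070 Ω
  L: Z = jωL = j·2394·0.1 = 0 + j239.4 Ω
Step 3 — Series combination: Z_total = R + L = 3070 + j239.4 Ω = 3079∠4.5° Ω.
Step 4 — Power factor: PF = cos(φ) = Re(Z)/|Z| = 3070/3079.3 = 0.997.
Step 5 — Type: Im(Z) = 239.4 ⇒ lagging (phase φ = 4.5°).

PF = 0.997 (lagging, φ = 4.5°)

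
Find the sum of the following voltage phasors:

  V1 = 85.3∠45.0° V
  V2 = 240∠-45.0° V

Step 1 — Convert each phasor to rectangular form:
  V1 = 85.3·(cos(45.0°) + j·sin(45.0°)) = 60.32 + j60.32 V
  V2 = 240·(cos(-45.0°) + j·sin(-45.0°)) = 169.7 - j169.7 V
Step 2 — Sum components: V_total = 230 - j109.4 V.
Step 3 — Convert to polar: |V_total| = 254.7 V, ∠V_total = -25.4°.

V_total = 254.7∠-25.4° V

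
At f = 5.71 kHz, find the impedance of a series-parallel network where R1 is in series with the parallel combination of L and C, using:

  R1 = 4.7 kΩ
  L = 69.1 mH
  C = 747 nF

Step 1 — Angular frequency: ω = 2π·f = 2π·5710 = 3.588e+04 rad/s.
Step 2 — Component impedances:
  R1: Z = R = 4700 Ω
  L: Z = jωL = j·3.588e+04·0.0691 = 0 + j2479 Ω
  C: Z = 1/(jωC) = -j/(ω·C) = 0 - j37.31 Ω
Step 3 — Parallel branch: L || C = 1/(1/L + 1/C) = 0 - j37.88 Ω.
Step 4 — Series with R1: Z_total = R1 + (L || C) = 4700 - j37.88 Ω = 4700∠-0.5° Ω.

Z = 4700 - j37.88 Ω = 4700∠-0.5° Ω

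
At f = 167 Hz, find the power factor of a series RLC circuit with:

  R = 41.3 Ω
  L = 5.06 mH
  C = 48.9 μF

Step 1 — Angular frequency: ω = 2π·f = 2π·167 = 1049 rad/s.
Step 2 — Component impedances:
  R: Z = R = 41.3 Ω
  L: Z = jωL = j·1049·0.00506 = 0 + j5.309 Ω
  C: Z = 1/(jωC) = -j/(ω·C) = 0 - j19.49 Ω
Step 3 — Series combination: Z_total = R + L + C = 41.3 - j14.18 Ω = 43.67∠-18.9° Ω.
Step 4 — Power factor: PF = cos(φ) = Re(Z)/|Z| = 41.3/43.666 = 0.9458.
Step 5 — Type: Im(Z) = -14.18 ⇒ leading (phase φ = -18.9°).

PF = 0.9458 (leading, φ = -18.9°)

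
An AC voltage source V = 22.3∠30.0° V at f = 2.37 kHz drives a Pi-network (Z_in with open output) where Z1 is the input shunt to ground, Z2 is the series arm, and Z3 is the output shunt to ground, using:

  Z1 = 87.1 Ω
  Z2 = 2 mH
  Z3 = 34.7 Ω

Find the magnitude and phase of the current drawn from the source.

Step 1 — Angular frequency: ω = 2π·f = 2π·2370 = 1.489e+04 rad/s.
Step 2 — Component impedances:
  Z1: Z = R = 87.1 Ω
  Z2: Z = jωL = j·1.489e+04·0.002 = 0 + j29.78 Ω
  Z3: Z = R = 34.7 Ω
Step 3 — With open output, the series arm Z2 and the output shunt Z3 appear in series to ground: Z2 + Z3 = 34.7 + j29.78 Ω.
Step 4 — Parallel with input shunt Z1: Z_in = Z1 || (Z2 + Z3) = 28.33 + j14.37 Ω = 31.76∠26.9° Ω.
Step 5 — Source phasor: V = 22.3∠30.0° V = 19.31 + j11.15 V.
Step 6 — Ohm's law: I = V / Z_total = (19.31 + j11.15) / (28.33 + j14.37) = 0.701 + j0.03798 A.
Step 7 — Convert to polar: |I| = 0.702 A, ∠I = 3.1°.

I = 0.702∠3.1° A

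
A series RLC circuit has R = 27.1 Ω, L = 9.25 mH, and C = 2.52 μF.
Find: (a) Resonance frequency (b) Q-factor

Step 1 — Resonance condition Im(Z)=0 gives ω₀ = 1/√(LC).
Step 2 — ω₀ = 1/√(0.00925·2.52e-06) = 6550 rad/s.
Step 3 — f₀ = ω₀/(2π) = 1042 Hz.
Step 4 — Series Q: Q = ω₀L/R = 6550·0.00925/27.1 = 2.236.

(a) f₀ = 1042 Hz  (b) Q = 2.236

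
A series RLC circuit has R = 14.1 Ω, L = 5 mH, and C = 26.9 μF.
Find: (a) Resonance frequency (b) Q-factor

Step 1 — Resonance condition Im(Z)=0 gives ω₀ = 1/√(LC).
Step 2 — ω₀ = 1/√(0.005·2.69e-05) = 2727 rad/s.
Step 3 — f₀ = ω₀/(2π) = 434 Hz.
Step 4 — Series Q: Q = ω₀L/R = 2727·0.005/14.1 = 0.9669.

(a) f₀ = 434 Hz  (b) Q = 0.9669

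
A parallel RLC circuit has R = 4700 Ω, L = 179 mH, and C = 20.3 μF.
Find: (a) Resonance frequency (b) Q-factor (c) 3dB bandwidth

Step 1 — Resonance: ω₀ = 1/√(LC) = 1/√(0.179·2.03e-05) = 524.6 rad/s.
Step 2 — f₀ = ω₀/(2π) = 83.49 Hz.
Step 3 — Parallel Q: Q = R/(ω₀L) = 4700/(524.6·0.179) = 50.05.
Step 4 — Bandwidth: Δω = ω₀/Q = 10.48 rad/s; BW = Δω/(2π) = 1.668 Hz.

(a) f₀ = 83.49 Hz  (b) Q = 50.05  (c) BW = 1.668 Hz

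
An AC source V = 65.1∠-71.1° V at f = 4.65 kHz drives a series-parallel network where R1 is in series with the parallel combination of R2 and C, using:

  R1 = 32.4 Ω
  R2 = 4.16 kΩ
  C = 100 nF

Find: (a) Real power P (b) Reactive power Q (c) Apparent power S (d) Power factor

Step 1 — Angular frequency: ω = 2π·f = 2π·4650 = 2.922e+04 rad/s.
Step 2 — Component impedances:
  R1: Z = R = 32.4 Ω
  R2: Z = R = 4160 Ω
  C: Z = 1/(jωC) = -j/(ω·C) = 0 - j342.3 Ω
Step 3 — Parallel branch: R2 || C = 1/(1/R2 + 1/C) = 27.97 - j340 Ω.
Step 4 — Series with R1: Z_total = R1 + (R2 || C) = 60.37 - j340 Ω = 345.3∠-79.9° Ω.
Step 5 — Source phasor: V = 65.1∠-71.1° V = 21.09 - j61.59 V.
Step 6 — Current: I = V / Z = 0.1863 + j0.02894 A = 0.1885∠8.8° A.
Step 7 — Complex power: S = V·I* = 2.146 - j12.08 VA.
Step 8 — Real power: P = Re(S) = 2.146 W.
Step 9 — Reactive power: Q = Im(S) = -12.08 VAR.
Step 10 — Apparent power: |S| = 12.27 VA.
Step 11 — Power factor: PF = P/|S| = 0.1748 (leading).

(a) P = 2.146 W  (b) Q = -12.08 VAR  (c) S = 12.27 VA  (d) PF = 0.1748 (leading)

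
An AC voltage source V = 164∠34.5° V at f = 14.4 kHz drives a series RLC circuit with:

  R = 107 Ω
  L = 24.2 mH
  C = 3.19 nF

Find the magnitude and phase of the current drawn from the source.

Step 1 — Angular frequency: ω = 2π·f = 2π·1.44e+04 = 9.048e+04 rad/s.
Step 2 — Component impedances:
  R: Z = R = 107 Ω
  L: Z = jωL = j·9.048e+04·0.0242 = 0 + j2190 Ω
  C: Z = 1/(jωC) = -j/(ω·C) = 0 - j3465 Ω
Step 3 — Series combination: Z_total = R + L + C = 107 - j1275 Ω = 1280∠-85.2° Ω.
Step 4 — Source phasor: V = 164∠34.5° V = 135.2 + j92.89 V.
Step 5 — Ohm's law: I = V / Z_total = (135.2 + j92.89) / (107 - j1275) = -0.06351 + j0.1113 A.
Step 6 — Convert to polar: |I| = 0.1282 A, ∠I = 119.7°.

I = 0.1282∠119.7° A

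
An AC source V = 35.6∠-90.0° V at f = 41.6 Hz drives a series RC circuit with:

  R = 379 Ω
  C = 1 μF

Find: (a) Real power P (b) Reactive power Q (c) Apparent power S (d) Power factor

Step 1 — Angular frequency: ω = 2π·f = 2π·41.6 = 261.4 rad/s.
Step 2 — Component impedances:
  R: Z = R = 379 Ω
  C: Z = 1/(jωC) = -j/(ω·C) = 0 - j3826 Ω
Step 3 — Series combination: Z_total = R + C = 379 - j3826 Ω = 3845∠-84.3° Ω.
Step 4 — Source phasor: V = 35.6∠-90.0° V = 0 - j35.6 V.
Step 5 — Current: I = V / Z = 0.009215 - j0.0009128 A = 0.00926∠-5.7° A.
Step 6 — Complex power: S = V·I* = 0.0325 - j0.328 VA.
Step 7 — Real power: P = Re(S) = 0.0325 W.
Step 8 — Reactive power: Q = Im(S) = -0.328 VAR.
Step 9 — Apparent power: |S| = 0.3296 VA.
Step 10 — Power factor: PF = P/|S| = 0.09858 (leading).

(a) P = 0.0325 W  (b) Q = -0.328 VAR  (c) S = 0.3296 VA  (d) PF = 0.09858 (leading)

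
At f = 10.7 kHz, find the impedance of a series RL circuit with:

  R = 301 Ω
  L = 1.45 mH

Step 1 — Angular frequency: ω = 2π·f = 2π·1.07e+04 = 6.723e+04 rad/s.
Step 2 — Component impedances:
  R: Z = R = 301 Ω
  L: Z = jωL = j·6.723e+04·0.00145 = 0 + j97.48 Ω
Step 3 — Series combination: Z_total = R + L = 301 + j97.48 Ω = 316.4∠17.9° Ω.

Z = 301 + j97.48 Ω = 316.4∠17.9° Ω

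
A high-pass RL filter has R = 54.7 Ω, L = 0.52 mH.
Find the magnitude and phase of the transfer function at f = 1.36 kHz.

Step 1 — Angular frequency: ω = 2π·1360 = 8545 rad/s.
Step 2 — Transfer function: H(jω) = jωL/(R + jωL).
Step 3 — Numerator jωL = j·4.443; denominator R + jωL = 54.7 + j4.443.
Step 4 — H = 0.006556 + j0.0807.
Step 5 — Magnitude: |H| = 0.08097 (-21.8 dB); phase: φ = 85.4°.

|H| = 0.08097 (-21.8 dB), φ = 85.4°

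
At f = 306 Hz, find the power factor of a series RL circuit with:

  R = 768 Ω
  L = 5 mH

Step 1 — Angular frequency: ω = 2π·f = 2π·306 = 1923 rad/s.
Step 2 — Component impedances:
  R: Z = R = 768 Ω
  L: Z = jωL = j·1923·0.005 = 0 + j9.613 Ω
Step 3 — Series combination: Z_total = R + L = 768 + j9.613 Ω = 768.1∠0.7° Ω.
Step 4 — Power factor: PF = cos(φ) = Re(Z)/|Z| = 768/768.1 = 0.9999.
Step 5 — Type: Im(Z) = 9.613 ⇒ lagging (phase φ = 0.7°).

PF = 0.9999 (lagging, φ = 0.7°)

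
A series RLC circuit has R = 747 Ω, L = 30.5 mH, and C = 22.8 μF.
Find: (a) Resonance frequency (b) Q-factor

Step 1 — Resonance condition Im(Z)=0 gives ω₀ = 1/√(LC).
Step 2 — ω₀ = 1/√(0.0305·2.28e-05) = 1199 rad/s.
Step 3 — f₀ = ω₀/(2π) = 190.9 Hz.
Step 4 — Series Q: Q = ω₀L/R = 1199·0.0305/747 = 0.04896.

(a) f₀ = 190.9 Hz  (b) Q = 0.04896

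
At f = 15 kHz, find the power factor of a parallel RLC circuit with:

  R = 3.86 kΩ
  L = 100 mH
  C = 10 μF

Step 1 — Angular frequency: ω = 2π·f = 2π·1.5e+04 = 9.425e+04 rad/s.
Step 2 — Component impedances:
  R: Z = R = 3860 Ω
  L: Z = jωL = j·9.425e+04·0.1 = 0 + j9425 Ω
  C: Z = 1/(jωC) = -j/(ω·C) = 0 - j1.061 Ω
Step 3 — Parallel combination: 1/Z_total = 1/R + 1/L + 1/C; Z_total = 0.0002917 - j1.061 Ω = 1.061∠-90.0° Ω.
Step 4 — Power factor: PF = cos(φ) = Re(Z)/|Z| = 0.0002917/1.061 = 0.0002749.
Step 5 — Type: Im(Z) = -1.061 ⇒ leading (phase φ = -90.0°).

PF = 0.0002749 (leading, φ = -90.0°)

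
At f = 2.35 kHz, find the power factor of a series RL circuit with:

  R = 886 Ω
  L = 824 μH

Step 1 — Angular frequency: ω = 2π·f = 2π·2350 = 1.477e+04 rad/s.
Step 2 — Component impedances:
  R: Z = R = 886 Ω
  L: Z = jωL = j·1.477e+04·0.000824 = 0 + j12.17 Ω
Step 3 — Series combination: Z_total = R + L = 886 + j12.17 Ω = 886.1∠0.8° Ω.
Step 4 — Power factor: PF = cos(φ) = Re(Z)/|Z| = 886/886.1 = 0.9999.
Step 5 — Type: Im(Z) = 12.17 ⇒ lagging (phase φ = 0.8°).

PF = 0.9999 (lagging, φ = 0.8°)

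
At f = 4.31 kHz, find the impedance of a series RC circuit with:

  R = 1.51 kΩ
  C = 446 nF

Step 1 — Angular frequency: ω = 2π·f = 2π·4310 = 2.708e+04 rad/s.
Step 2 — Component impedances:
  R: Z = R = 1510 Ω
  C: Z = 1/(jωC) = -j/(ω·C) = 0 - j82.8 Ω
Step 3 — Series combination: Z_total = R + C = 1510 - j82.8 Ω = 1512∠-3.1° Ω.

Z = 1510 - j82.8 Ω = 1512∠-3.1° Ω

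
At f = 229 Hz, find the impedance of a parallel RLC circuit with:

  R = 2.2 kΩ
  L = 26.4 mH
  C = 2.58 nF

Step 1 — Angular frequency: ω = 2π·f = 2π·229 = 1439 rad/s.
Step 2 — Component impedances:
  R: Z = R = 2200 Ω
  L: Z = jωL = j·1439·0.0264 = 0 + j37.99 Ω
  C: Z = 1/(jωC) = -j/(ω·C) = 0 - j2.694e+05 Ω
Step 3 — Parallel combination: 1/Z_total = 1/R + 1/L + 1/C; Z_total = 0.6559 + j37.98 Ω = 37.99∠89.0° Ω.

Z = 0.6559 + j37.98 Ω = 37.99∠89.0° Ω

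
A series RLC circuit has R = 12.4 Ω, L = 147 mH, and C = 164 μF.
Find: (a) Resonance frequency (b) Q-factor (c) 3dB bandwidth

Step 1 — Resonance: ω₀ = 1/√(LC) = 1/√(0.147·0.000164) = 203.7 rad/s.
Step 2 — f₀ = ω₀/(2π) = 32.41 Hz.
Step 3 — Series Q: Q = ω₀L/R = 203.7·0.147/12.4 = 2.414.
Step 4 — Bandwidth: Δω = ω₀/Q = 84.35 rad/s; BW = Δω/(2π) = 13.43 Hz.

(a) f₀ = 32.41 Hz  (b) Q = 2.414  (c) BW = 13.43 Hz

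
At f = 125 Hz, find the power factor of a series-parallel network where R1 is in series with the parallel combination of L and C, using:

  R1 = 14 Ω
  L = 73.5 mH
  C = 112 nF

Step 1 — Angular frequency: ω = 2π·f = 2π·125 = 785.4 rad/s.
Step 2 — Component impedances:
  R1: Z = R = 14 Ω
  L: Z = jωL = j·785.4·0.0735 = 0 + j57.73 Ω
  C: Z = 1/(jωC) = -j/(ω·C) = 0 - j1.137e+04 Ω
Step 3 — Parallel branch: L || C = 1/(1/L + 1/C) = 0 + j58.02 Ω.
Step 4 — Series with R1: Z_total = R1 + (L || C) = 14 + j58.02 Ω = 59.69∠76.4° Ω.
Step 5 — Power factor: PF = cos(φ) = Re(Z)/|Z| = 14/59.687 = 0.2346.
Step 6 — Type: Im(Z) = 58.02 ⇒ lagging (phase φ = 76.4°).

PF = 0.2346 (lagging, φ = 76.4°)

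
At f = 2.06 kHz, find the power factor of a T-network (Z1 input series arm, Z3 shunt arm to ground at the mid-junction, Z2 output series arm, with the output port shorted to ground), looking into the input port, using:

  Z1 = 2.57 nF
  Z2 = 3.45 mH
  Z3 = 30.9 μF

Step 1 — Angular frequency: ω = 2π·f = 2π·2060 = 1.294e+04 rad/s.
Step 2 — Component impedances:
  Z1: Z = 1/(jωC) = -j/(ω·C) = 0 - j3.006e+04 Ω
  Z2: Z = jωL = j·1.294e+04·0.00345 = 0 + j44.65 Ω
  Z3: Z = 1/(jωC) = -j/(ω·C) = 0 - j2.5 Ω
Step 3 — With the output port shorted to ground, the output series arm Z2 runs from the junction to ground; the shunt arm Z3 also runs from the junction to ground. They appear in parallel: Z3 || Z2 = 0 - j2.649 Ω.
Step 4 — Series with input arm Z1: Z_in = Z1 + (Z3 || Z2) = 0 - j3.006e+04 Ω = 3.006e+04∠-90.0° Ω.
Step 5 — Power factor: PF = cos(φ) = Re(Z)/|Z| = 0/3.006e+04 = 0.
Step 6 — Type: Im(Z) = -3.006e+04 ⇒ leading (phase φ = -90.0°).

PF = 0 (leading, φ = -90.0°)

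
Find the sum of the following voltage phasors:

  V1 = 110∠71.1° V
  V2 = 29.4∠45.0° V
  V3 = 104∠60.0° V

Step 1 — Convert each phasor to rectangular form:
  V1 = 110·(cos(71.1°) + j·sin(71.1°)) = 35.63 + j104.1 V
  V2 = 29.4·(cos(45.0°) + j·sin(45.0°)) = 20.79 + j20.79 V
  V3 = 104·(cos(60.0°) + j·sin(60.0°)) = 52 + j90.07 V
Step 2 — Sum components: V_total = 108.4 + j214.9 V.
Step 3 — Convert to polar: |V_total| = 240.7 V, ∠V_total = 63.2°.

V_total = 240.7∠63.2° V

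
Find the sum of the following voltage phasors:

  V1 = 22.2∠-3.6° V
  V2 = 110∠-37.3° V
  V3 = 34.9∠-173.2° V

Step 1 — Convert each phasor to rectangular form:
  V1 = 22.2·(cos(-3.6°) + j·sin(-3.6°)) = 22.16 - j1.394 V
  V2 = 110·(cos(-37.3°) + j·sin(-37.3°)) = 87.5 - j66.66 V
  V3 = 34.9·(cos(-173.2°) + j·sin(-173.2°)) = -34.65 - j4.132 V
Step 2 — Sum components: V_total = 75 - j72.18 V.
Step 3 — Convert to polar: |V_total| = 104.1 V, ∠V_total = -43.9°.

V_total = 104.1∠-43.9° V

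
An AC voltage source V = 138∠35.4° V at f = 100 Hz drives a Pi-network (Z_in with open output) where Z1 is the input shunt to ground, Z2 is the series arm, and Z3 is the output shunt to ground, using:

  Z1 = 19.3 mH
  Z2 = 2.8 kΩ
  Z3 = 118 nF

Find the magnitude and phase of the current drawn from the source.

Step 1 — Angular frequency: ω = 2π·f = 2π·100 = 628.3 rad/s.
Step 2 — Component impedances:
  Z1: Z = jωL = j·628.3·0.0193 = 0 + j12.13 Ω
  Z2: Z = R = 2800 Ω
  Z3: Z = 1/(jωC) = -j/(ω·C) = 0 - j1.349e+04 Ω
Step 3 — With open output, the series arm Z2 and the output shunt Z3 appear in series to ground: Z2 + Z3 = 2800 - j1.349e+04 Ω.
Step 4 — Parallel with input shunt Z1: Z_in = Z1 || (Z2 + Z3) = 0.002174 + j12.14 Ω = 12.14∠90.0° Ω.
Step 5 — Source phasor: V = 138∠35.4° V = 112.5 + j79.94 V.
Step 6 — Ohm's law: I = V / Z_total = (112.5 + j79.94) / (0.002174 + j12.14) = 6.588 - j9.267 A.
Step 7 — Convert to polar: |I| = 11.37 A, ∠I = -54.6°.

I = 11.37∠-54.6° A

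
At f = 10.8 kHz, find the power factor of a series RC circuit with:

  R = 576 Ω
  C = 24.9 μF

Step 1 — Angular frequency: ω = 2π·f = 2π·1.08e+04 = 6.786e+04 rad/s.
Step 2 — Component impedances:
  R: Z = R = 576 Ω
  C: Z = 1/(jωC) = -j/(ω·C) = 0 - j0.5918 Ω
Step 3 — Series combination: Z_total = R + C = 576 - j0.5918 Ω = 576∠-0.1° Ω.
Step 4 — Power factor: PF = cos(φ) = Re(Z)/|Z| = 576/576 = 1.
Step 5 — Type: Im(Z) = -0.5918 ⇒ leading (phase φ = -0.1°).

PF = 1 (leading, φ = -0.1°)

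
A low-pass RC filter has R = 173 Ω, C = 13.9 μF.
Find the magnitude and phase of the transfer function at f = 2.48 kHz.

Step 1 — Angular frequency: ω = 2π·2480 = 1.558e+04 rad/s.
Step 2 — Transfer function: H(jω) = 1/(1 + jωRC).
Step 3 — Denominator: 1 + jωRC = 1 + j·1.558e+04·173·1.39e-05 = 1 + j37.47.
Step 4 — H = 0.0007117 - j0.02667.
Step 5 — Magnitude: |H| = 0.02668 (-31.5 dB); phase: φ = -88.5°.

|H| = 0.02668 (-31.5 dB), φ = -88.5°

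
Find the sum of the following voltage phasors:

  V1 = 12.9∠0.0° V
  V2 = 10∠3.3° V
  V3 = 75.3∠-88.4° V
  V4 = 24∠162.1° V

Step 1 — Convert each phasor to rectangular form:
  V1 = 12.9·(cos(0.0°) + j·sin(0.0°)) = 12.9 V
  V2 = 10·(cos(3.3°) + j·sin(3.3°)) = 9.983 + j0.5756 V
  V3 = 75.3·(cos(-88.4°) + j·sin(-88.4°)) = 2.102 - j75.27 V
  V4 = 24·(cos(162.1°) + j·sin(162.1°)) = -22.84 + j7.377 V
Step 2 — Sum components: V_total = 2.148 - j67.32 V.
Step 3 — Convert to polar: |V_total| = 67.35 V, ∠V_total = -88.2°.

V_total = 67.35∠-88.2° V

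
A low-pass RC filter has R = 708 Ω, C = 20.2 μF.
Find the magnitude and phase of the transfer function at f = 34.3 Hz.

Step 1 — Angular frequency: ω = 2π·34.3 = 215.5 rad/s.
Step 2 — Transfer function: H(jω) = 1/(1 + jωRC).
Step 3 — Denominator: 1 + jωRC = 1 + j·215.5·708·2.02e-05 = 1 + j3.082.
Step 4 — H = 0.09524 - j0.2935.
Step 5 — Magnitude: |H| = 0.3086 (-10.2 dB); phase: φ = -72.0°.

|H| = 0.3086 (-10.2 dB), φ = -72.0°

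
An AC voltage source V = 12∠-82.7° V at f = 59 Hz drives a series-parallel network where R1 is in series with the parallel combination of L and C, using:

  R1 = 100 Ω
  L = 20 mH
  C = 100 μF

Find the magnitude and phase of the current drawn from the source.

Step 1 — Angular frequency: ω = 2π·f = 2π·59 = 370.7 rad/s.
Step 2 — Component impedances:
  R1: Z = R = 100 Ω
  L: Z = jωL = j·370.7·0.02 = 0 + j7.414 Ω
  C: Z = 1/(jωC) = -j/(ω·C) = 0 - j26.98 Ω
Step 3 — Parallel branch: L || C = 1/(1/L + 1/C) = 0 + j10.22 Ω.
Step 4 — Series with R1: Z_total = R1 + (L || C) = 100 + j10.22 Ω = 100.5∠5.8° Ω.
Step 5 — Source phasor: V = 12∠-82.7° V = 1.525 - j11.9 V.
Step 6 — Ohm's law: I = V / Z_total = (1.525 - j11.9) / (100 + j10.22) = 0.003046 - j0.1193 A.
Step 7 — Convert to polar: |I| = 0.1194 A, ∠I = -88.5°.

I = 0.1194∠-88.5° A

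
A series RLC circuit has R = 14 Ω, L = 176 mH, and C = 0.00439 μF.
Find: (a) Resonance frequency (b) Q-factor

Step 1 — Resonance condition Im(Z)=0 gives ω₀ = 1/√(LC).
Step 2 — ω₀ = 1/√(0.176·4.39e-09) = 3.598e+04 rad/s.
Step 3 — f₀ = ω₀/(2π) = 5726 Hz.
Step 4 — Series Q: Q = ω₀L/R = 3.598e+04·0.176/14 = 452.3.

(a) f₀ = 5726 Hz  (b) Q = 452.3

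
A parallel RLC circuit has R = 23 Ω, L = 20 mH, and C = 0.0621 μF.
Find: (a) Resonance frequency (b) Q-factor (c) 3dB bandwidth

Step 1 — Resonance: ω₀ = 1/√(LC) = 1/√(0.02·6.21e-08) = 2.838e+04 rad/s.
Step 2 — f₀ = ω₀/(2π) = 4516 Hz.
Step 3 — Parallel Q: Q = R/(ω₀L) = 23/(2.838e+04·0.02) = 0.04053.
Step 4 — Bandwidth: Δω = ω₀/Q = 7.001e+05 rad/s; BW = Δω/(2π) = 1.114e+05 Hz.

(a) f₀ = 4516 Hz  (b) Q = 0.04053  (c) BW = 1.114e+05 Hz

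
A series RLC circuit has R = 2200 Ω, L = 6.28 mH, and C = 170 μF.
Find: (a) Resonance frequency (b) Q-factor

Step 1 — Resonance condition Im(Z)=0 gives ω₀ = 1/√(LC).
Step 2 — ω₀ = 1/√(0.00628·0.00017) = 967.8 rad/s.
Step 3 — f₀ = ω₀/(2π) = 154 Hz.
Step 4 — Series Q: Q = ω₀L/R = 967.8·0.00628/2200 = 0.002763.

(a) f₀ = 154 Hz  (b) Q = 0.002763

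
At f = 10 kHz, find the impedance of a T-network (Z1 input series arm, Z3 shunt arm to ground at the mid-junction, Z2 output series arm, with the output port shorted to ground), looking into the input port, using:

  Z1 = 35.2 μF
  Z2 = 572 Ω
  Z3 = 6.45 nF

Step 1 — Angular frequency: ω = 2π·f = 2π·1e+04 = 6.283e+04 rad/s.
Step 2 — Component impedances:
  Z1: Z = 1/(jωC) = -j/(ω·C) = 0 - j0.4521 Ω
  Z2: Z = R = 572 Ω
  Z3: Z = 1/(jωC) = -j/(ω·C) = 0 - j2468 Ω
Step 3 — With the output port shorted to ground, the output series arm Z2 runs from the junction to ground; the shunt arm Z3 also runs from the junction to ground. They appear in parallel: Z3 || Z2 = 542.8 - j125.8 Ω.
Step 4 — Series with input arm Z1: Z_in = Z1 + (Z3 || Z2) = 542.8 - j126.3 Ω = 557.3∠-13.1° Ω.

Z = 542.8 - j126.3 Ω = 557.3∠-13.1° Ω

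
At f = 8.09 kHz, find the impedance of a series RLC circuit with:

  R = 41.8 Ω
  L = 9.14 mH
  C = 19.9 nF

Step 1 — Angular frequency: ω = 2π·f = 2π·8090 = 5.083e+04 rad/s.
Step 2 — Component impedances:
  R: Z = R = 41.8 Ω
  L: Z = jωL = j·5.083e+04·0.00914 = 0 + j464.6 Ω
  C: Z = 1/(jωC) = -j/(ω·C) = 0 - j988.6 Ω
Step 3 — Series combination: Z_total = R + L + C = 41.8 - j524 Ω = 525.7∠-85.4° Ω.

Z = 41.8 - j524 Ω = 525.7∠-85.4° Ω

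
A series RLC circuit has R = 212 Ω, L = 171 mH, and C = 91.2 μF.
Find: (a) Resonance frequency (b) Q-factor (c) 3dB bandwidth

Step 1 — Resonance condition Im(Z)=0 gives ω₀ = 1/√(LC).
Step 2 — ω₀ = 1/√(0.171·9.12e-05) = 253.2 rad/s.
Step 3 — f₀ = ω₀/(2π) = 40.3 Hz.
Step 4 — Series Q: Q = ω₀L/R = 253.2·0.171/212 = 0.2043.
Step 5 — 3dB bandwidth: Δω = ω₀/Q = 1240 rad/s; BW = Δω/(2π) = 197.3 Hz.

(a) f₀ = 40.3 Hz  (b) Q = 0.2043  (c) BW = 197.3 Hz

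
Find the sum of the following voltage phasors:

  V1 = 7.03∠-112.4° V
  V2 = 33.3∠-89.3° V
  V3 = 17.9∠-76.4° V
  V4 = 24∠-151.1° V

Step 1 — Convert each phasor to rectangular form:
  V1 = 7.03·(cos(-112.4°) + j·sin(-112.4°)) = -2.679 - j6.5 V
  V2 = 33.3·(cos(-89.3°) + j·sin(-89.3°)) = 0.4068 - j33.3 V
  V3 = 17.9·(cos(-76.4°) + j·sin(-76.4°)) = 4.209 - j17.4 V
  V4 = 24·(cos(-151.1°) + j·sin(-151.1°)) = -21.01 - j11.6 V
Step 2 — Sum components: V_total = -19.07 - j68.79 V.
Step 3 — Convert to polar: |V_total| = 71.39 V, ∠V_total = -105.5°.

V_total = 71.39∠-105.5° V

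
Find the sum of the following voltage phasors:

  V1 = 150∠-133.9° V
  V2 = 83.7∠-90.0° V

Step 1 — Convert each phasor to rectangular form:
  V1 = 150·(cos(-133.9°) + j·sin(-133.9°)) = -104 - j108.1 V
  V2 = 83.7·(cos(-90.0°) + j·sin(-90.0°)) = 0 - j83.7 V
Step 2 — Sum components: V_total = -104 - j191.8 V.
Step 3 — Convert to polar: |V_total| = 218.2 V, ∠V_total = -118.5°.

V_total = 218.2∠-118.5° V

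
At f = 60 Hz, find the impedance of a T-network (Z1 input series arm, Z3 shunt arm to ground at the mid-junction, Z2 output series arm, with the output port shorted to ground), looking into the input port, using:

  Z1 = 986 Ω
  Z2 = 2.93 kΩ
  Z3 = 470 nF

Step 1 — Angular frequency: ω = 2π·f = 2π·60 = 377 rad/s.
Step 2 — Component impedances:
  Z1: Z = R = 986 Ω
  Z2: Z = R = 2930 Ω
  Z3: Z = 1/(jωC) = -j/(ω·C) = 0 - j5644 Ω
Step 3 — With the output port shorted to ground, the output series arm Z2 runs from the junction to ground; the shunt arm Z3 also runs from the junction to ground. They appear in parallel: Z3 || Z2 = 2308 - j1198 Ω.
Step 4 — Series with input arm Z1: Z_in = Z1 + (Z3 || Z2) = 3294 - j1198 Ω = 3505∠-20.0° Ω.

Z = 3294 - j1198 Ω = 3505∠-20.0° Ω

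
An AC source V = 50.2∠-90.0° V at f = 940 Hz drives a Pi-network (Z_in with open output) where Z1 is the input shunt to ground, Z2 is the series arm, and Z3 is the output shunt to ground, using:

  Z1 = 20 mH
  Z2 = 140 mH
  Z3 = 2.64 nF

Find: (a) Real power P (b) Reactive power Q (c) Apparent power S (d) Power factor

Step 1 — Angular frequency: ω = 2π·f = 2π·940 = 5906 rad/s.
Step 2 — Component impedances:
  Z1: Z = jωL = j·5906·0.02 = 0 + j118.1 Ω
  Z2: Z = jωL = j·5906·0.14 = 0 + j826.9 Ω
  Z3: Z = 1/(jωC) = -j/(ω·C) = 0 - j6.413e+04 Ω
Step 3 — With open output, the series arm Z2 and the output shunt Z3 appear in series to ground: Z2 + Z3 = 0 - j6.331e+04 Ω.
Step 4 — Parallel with input shunt Z1: Z_in = Z1 || (Z2 + Z3) = 0 + j118.3 Ω = 118.3∠90.0° Ω.
Step 5 — Source phasor: V = 50.2∠-90.0° V = 0 - j50.2 V.
Step 6 — Current: I = V / Z = -0.4242 A = 0.4242∠-180.0° A.
Step 7 — Complex power: S = V·I* = 0 + j21.29 VA.
Step 8 — Real power: P = Re(S) = 0 W.
Step 9 — Reactive power: Q = Im(S) = 21.29 VAR.
Step 10 — Apparent power: |S| = 21.29 VA.
Step 11 — Power factor: PF = P/|S| = 0 (lagging).

(a) P = 0 W  (b) Q = 21.29 VAR  (c) S = 21.29 VA  (d) PF = 0 (lagging)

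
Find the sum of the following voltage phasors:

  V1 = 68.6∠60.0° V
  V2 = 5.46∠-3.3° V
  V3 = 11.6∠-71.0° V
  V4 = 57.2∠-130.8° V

Step 1 — Convert each phasor to rectangular form:
  V1 = 68.6·(cos(60.0°) + j·sin(60.0°)) = 34.3 + j59.41 V
  V2 = 5.46·(cos(-3.3°) + j·sin(-3.3°)) = 5.451 - j0.3143 V
  V3 = 11.6·(cos(-71.0°) + j·sin(-71.0°)) = 3.777 - j10.97 V
  V4 = 57.2·(cos(-130.8°) + j·sin(-130.8°)) = -37.38 - j43.3 V
Step 2 — Sum components: V_total = 6.152 + j4.827 V.
Step 3 — Convert to polar: |V_total| = 7.82 V, ∠V_total = 38.1°.

V_total = 7.82∠38.1° V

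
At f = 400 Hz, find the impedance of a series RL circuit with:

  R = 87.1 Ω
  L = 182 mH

Step 1 — Angular frequency: ω = 2π·f = 2π·400 = 2513 rad/s.
Step 2 — Component impedances:
  R: Z = R = 87.1 Ω
  L: Z = jωL = j·2513·0.182 = 0 + j457.4 Ω
Step 3 — Series combination: Z_total = R + L = 87.1 + j457.4 Ω = 465.6∠79.2° Ω.

Z = 87.1 + j457.4 Ω = 465.6∠79.2° Ω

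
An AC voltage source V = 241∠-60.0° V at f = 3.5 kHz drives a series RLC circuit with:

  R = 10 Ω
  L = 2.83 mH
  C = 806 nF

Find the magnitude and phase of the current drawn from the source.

Step 1 — Angular frequency: ω = 2π·f = 2π·3500 = 2.199e+04 rad/s.
Step 2 — Component impedances:
  R: Z = R = 10 Ω
  L: Z = jωL = j·2.199e+04·0.00283 = 0 + j62.23 Ω
  C: Z = 1/(jωC) = -j/(ω·C) = 0 - j56.42 Ω
Step 3 — Series combination: Z_total = R + L + C = 10 + j5.817 Ω = 11.57∠30.2° Ω.
Step 4 — Source phasor: V = 241∠-60.0° V = 120.5 - j208.7 V.
Step 5 — Ohm's law: I = V / Z_total = (120.5 - j208.7) / (10 + j5.817) = -0.06788 - j20.83 A.
Step 6 — Convert to polar: |I| = 20.83 A, ∠I = -90.2°.

I = 20.83∠-90.2° A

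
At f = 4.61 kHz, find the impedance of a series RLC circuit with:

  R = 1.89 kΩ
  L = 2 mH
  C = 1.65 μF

Step 1 — Angular frequency: ω = 2π·f = 2π·4610 = 2.897e+04 rad/s.
Step 2 — Component impedances:
  R: Z = R = 1890 Ω
  L: Z = jωL = j·2.897e+04·0.002 = 0 + j57.93 Ω
  C: Z = 1/(jωC) = -j/(ω·C) = 0 - j20.92 Ω
Step 3 — Series combination: Z_total = R + L + C = 1890 + j37.01 Ω = 1890∠1.1° Ω.

Z = 1890 + j37.01 Ω = 1890∠1.1° Ω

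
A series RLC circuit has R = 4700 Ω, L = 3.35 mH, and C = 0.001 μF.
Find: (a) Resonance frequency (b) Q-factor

Step 1 — Resonance condition Im(Z)=0 gives ω₀ = 1/√(LC).
Step 2 — ω₀ = 1/√(0.00335·1e-09) = 5.464e+05 rad/s.
Step 3 — f₀ = ω₀/(2π) = 8.696e+04 Hz.
Step 4 — Series Q: Q = ω₀L/R = 5.464e+05·0.00335/4700 = 0.3894.

(a) f₀ = 8.696e+04 Hz  (b) Q = 0.3894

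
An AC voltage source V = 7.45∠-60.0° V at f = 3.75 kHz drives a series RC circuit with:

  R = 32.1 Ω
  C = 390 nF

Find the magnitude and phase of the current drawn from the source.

Step 1 — Angular frequency: ω = 2π·f = 2π·3750 = 2.356e+04 rad/s.
Step 2 — Component impedances:
  R: Z = R = 32.1 Ω
  C: Z = 1/(jωC) = -j/(ω·C) = 0 - j108.8 Ω
Step 3 — Series combination: Z_total = R + C = 32.1 - j108.8 Ω = 113.5∠-73.6° Ω.
Step 4 — Source phasor: V = 7.45∠-60.0° V = 3.725 - j6.452 V.
Step 5 — Ohm's law: I = V / Z_total = (3.725 - j6.452) / (32.1 - j108.8) = 0.06383 + j0.0154 A.
Step 6 — Convert to polar: |I| = 0.06566 A, ∠I = 13.6°.

I = 0.06566∠13.6° A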